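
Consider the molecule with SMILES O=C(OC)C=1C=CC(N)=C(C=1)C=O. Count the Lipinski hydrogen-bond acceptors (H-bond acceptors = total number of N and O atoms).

4

N atoms: 1; O atoms: 3.
Lipinski HBA = 1 + 3 = 4.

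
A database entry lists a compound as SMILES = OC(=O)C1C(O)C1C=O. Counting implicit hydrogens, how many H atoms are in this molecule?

6

Walk through each heavy atom and fill implicit hydrogens from standard valence (C 4, N 3, O 2, S 2, halogen 1):
  atom 1: O, bond orders sum to 1 (valence 2) → 1 H
  atom 2: C, bond orders sum to 4 (valence 4) → 0 H
  atom 3: O, bond orders sum to 2 (valence 2) → 0 H
  atom 4: C, bond orders sum to 3 (valence 4) → 1 H
  atom 5: C, bond orders sum to 3 (valence 4) → 1 H
  atom 6: O, bond orders sum to 1 (valence 2) → 1 H
  atom 7: C, bond orders sum to 3 (valence 4) → 1 H
  atom 8: C, bond orders sum to 3 (valence 4) → 1 H
  atom 9: O, bond orders sum to 2 (valence 2) → 0 H
Total hydrogens: 6.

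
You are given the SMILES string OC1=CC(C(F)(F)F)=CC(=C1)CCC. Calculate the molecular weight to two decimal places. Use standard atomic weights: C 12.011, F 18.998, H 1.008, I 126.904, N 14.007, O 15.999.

204.19 g/mol

First, the molecular formula is C10H11F3O (counting implicit H from valence).
  C: 10 × 12.011 = 120.110
  F: 3 × 18.998 = 56.994
  H: 11 × 1.008 = 11.088
  O: 1 × 15.999 = 15.999
Sum: 10×12.011 + 3×18.998 + 11×1.008 + 1×15.999 = 204.191 → 204.19 g/mol.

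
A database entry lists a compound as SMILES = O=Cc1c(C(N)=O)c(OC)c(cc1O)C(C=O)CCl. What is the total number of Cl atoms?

Scan the SMILES for Cl atoms (remember two-letter symbols like Cl and Br are single atoms).
Chlorine count: 1.

1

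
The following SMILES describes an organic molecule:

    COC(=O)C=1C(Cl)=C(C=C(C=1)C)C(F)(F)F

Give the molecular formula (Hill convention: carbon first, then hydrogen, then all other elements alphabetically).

Walk through each heavy atom and fill implicit hydrogens from standard valence (C 4, N 3, O 2, S 2, halogen 1):
  atom 1: C, bond orders sum to 1 (valence 4) → 3 H
  atom 2: O, bond orders sum to 2 (valence 2) → 0 H
  atom 3: C, bond orders sum to 4 (valence 4) → 0 H
  atom 4: O, bond orders sum to 2 (valence 2) → 0 H
  atom 5: C, bond orders sum to 4 (valence 4) → 0 H
  atom 6: C, bond orders sum to 4 (valence 4) → 0 H
  atom 7: Cl (halogen, monovalent) → 0 H
  atom 8: C, bond orders sum to 4 (valence 4) → 0 H
  atom 9: C, bond orders sum to 3 (valence 4) → 1 H
  atom 10: C, bond orders sum to 4 (valence 4) → 0 H
  atom 11: C, bond orders sum to 3 (valence 4) → 1 H
  atom 12: C, bond orders sum to 1 (valence 4) → 3 H
  atom 13: C, bond orders sum to 4 (valence 4) → 0 H
  atom 14: F (halogen, monovalent) → 0 H
  atom 15: F (halogen, monovalent) → 0 H
  atom 16: F (halogen, monovalent) → 0 H
Totals → C:10, H:8, Cl:1, F:3, O:2.

C10H8ClF3O2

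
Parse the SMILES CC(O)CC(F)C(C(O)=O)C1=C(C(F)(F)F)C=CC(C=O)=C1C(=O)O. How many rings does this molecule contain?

1

In SMILES, each pair of matching ring-closure digits denotes one ring-closing bond; the number of such bonds equals the number of independent rings.
Ring-closure bonds here: 1.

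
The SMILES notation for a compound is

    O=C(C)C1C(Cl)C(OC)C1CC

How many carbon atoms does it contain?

Count every carbon token in the SMILES (each C, including those in ring-closure positions and inside branches).
Carbon count: 9.

9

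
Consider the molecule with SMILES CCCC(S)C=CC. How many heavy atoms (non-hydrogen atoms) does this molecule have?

8

Every atom symbol written in the SMILES (organic subset) is one heavy atom; implicit H are not written.
Heavy atoms by element → C:7, S:1.
Total: 8.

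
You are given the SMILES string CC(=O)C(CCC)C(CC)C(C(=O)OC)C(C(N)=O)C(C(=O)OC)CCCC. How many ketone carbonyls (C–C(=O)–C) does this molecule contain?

1

The ketone motif appears at heavy-atom position 2 in the SMILES.
Other groups present: 1 amide, 2 ester.
Ketone count: 1.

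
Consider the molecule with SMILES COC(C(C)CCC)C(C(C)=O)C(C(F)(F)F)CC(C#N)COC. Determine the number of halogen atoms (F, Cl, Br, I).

Halogen atoms appear at heavy-atom positions 15, 16, 17 (3×F).
Other groups present: 2 ether, 1 ketone, 1 nitrile.
Halogen count: 3.

3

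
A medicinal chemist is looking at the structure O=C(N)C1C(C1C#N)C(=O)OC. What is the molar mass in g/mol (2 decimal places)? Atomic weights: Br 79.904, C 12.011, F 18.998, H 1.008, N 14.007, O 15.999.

168.15 g/mol

First, the molecular formula is C7H8N2O3 (counting implicit H from valence).
  C: 7 × 12.011 = 84.077
  H: 8 × 1.008 = 8.064
  N: 2 × 14.007 = 28.014
  O: 3 × 15.999 = 47.997
Sum: 7×12.011 + 8×1.008 + 2×14.007 + 3×15.999 = 168.152 → 168.15 g/mol.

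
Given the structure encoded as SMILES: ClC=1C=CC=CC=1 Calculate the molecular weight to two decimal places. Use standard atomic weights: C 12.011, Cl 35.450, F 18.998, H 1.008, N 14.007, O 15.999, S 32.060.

112.56 g/mol

First, the molecular formula is C6H5Cl (counting implicit H from valence).
  C: 6 × 12.011 = 72.066
  Cl: 1 × 35.450 = 35.450
  H: 5 × 1.008 = 5.040
Sum: 6×12.011 + 1×35.450 + 5×1.008 = 112.556 → 112.56 g/mol.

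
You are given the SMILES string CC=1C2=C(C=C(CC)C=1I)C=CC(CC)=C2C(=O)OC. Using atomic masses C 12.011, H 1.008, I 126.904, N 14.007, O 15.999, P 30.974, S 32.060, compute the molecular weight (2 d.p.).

382.24 g/mol

First, the molecular formula is C17H19IO2 (counting implicit H from valence).
  C: 17 × 12.011 = 204.187
  H: 19 × 1.008 = 19.152
  I: 1 × 126.904 = 126.904
  O: 2 × 15.999 = 31.998
Sum: 17×12.011 + 19×1.008 + 1×126.904 + 2×15.999 = 382.241 → 382.24 g/mol.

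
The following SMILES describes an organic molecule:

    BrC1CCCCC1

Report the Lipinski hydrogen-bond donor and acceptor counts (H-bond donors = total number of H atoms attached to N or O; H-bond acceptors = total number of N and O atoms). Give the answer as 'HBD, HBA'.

0, 0

Donors: find every N or O and count the H atoms it carries.
  (no N or O atoms present)
Lipinski HBD = 0.
Acceptors: N atoms = 0, O atoms = 0 → HBA = 0.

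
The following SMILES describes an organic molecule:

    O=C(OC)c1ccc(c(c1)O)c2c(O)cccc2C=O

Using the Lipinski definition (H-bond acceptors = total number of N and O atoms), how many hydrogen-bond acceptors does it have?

N atoms: 0; O atoms: 5.
Lipinski HBA = 0 + 5 = 5.

5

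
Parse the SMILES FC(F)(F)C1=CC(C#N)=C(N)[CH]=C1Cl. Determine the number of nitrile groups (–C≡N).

1

The nitrile motif appears at heavy-atom position 8 in the SMILES.
Other groups present: 1 primary amine.
Nitrile count: 1.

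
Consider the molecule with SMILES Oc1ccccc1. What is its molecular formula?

C6H6O

Walk through each heavy atom and fill implicit hydrogens from standard valence (C 4, N 3, O 2, S 2, halogen 1); for lowercase aromatic atoms, an aromatic c carries 1 H when it has two neighbours and 0 H with three, and aromatic n carries 0 H:
  atom 1: O, bond orders sum to 1 (valence 2) → 1 H
  atom 2: aromatic c, 3 neighbours → 0 H
  atom 3: aromatic c, 2 neighbours → 1 H
  atom 4: aromatic c, 2 neighbours → 1 H
  atom 5: aromatic c, 2 neighbours → 1 H
  atom 6: aromatic c, 2 neighbours → 1 H
  atom 7: aromatic c, 2 neighbours → 1 H
Totals → C:6, H:6, O:1.
In Hill order: C6H6O.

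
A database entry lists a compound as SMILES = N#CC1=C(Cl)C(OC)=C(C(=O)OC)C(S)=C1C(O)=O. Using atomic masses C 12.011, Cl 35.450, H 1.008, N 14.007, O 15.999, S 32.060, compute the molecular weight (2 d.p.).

First, the molecular formula is C11H8ClNO5S (counting implicit H from valence).
  C: 11 × 12.011 = 132.121
  Cl: 1 × 35.450 = 35.450
  H: 8 × 1.008 = 8.064
  N: 1 × 14.007 = 14.007
  O: 5 × 15.999 = 79.995
  S: 1 × 32.060 = 32.060
Sum: 11×12.011 + 1×35.450 + 8×1.008 + 1×14.007 + 5×15.999 + 1×32.060 = 301.697 → 301.70 g/mol.

301.70 g/mol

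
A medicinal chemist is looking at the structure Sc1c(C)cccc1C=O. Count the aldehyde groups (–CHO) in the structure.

1

The aldehyde motif appears at heavy-atom position 9 in the SMILES.
Other groups present: 1 thiol.
Aldehyde count: 1.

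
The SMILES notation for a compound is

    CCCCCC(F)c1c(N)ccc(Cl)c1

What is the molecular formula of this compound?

C12H17ClFN

Walk through each heavy atom and fill implicit hydrogens from standard valence (C 4, N 3, O 2, S 2, halogen 1); for lowercase aromatic atoms, an aromatic c carries 1 H when it has two neighbours and 0 H with three, and aromatic n carries 0 H:
  atom 1: C, bond orders sum to 1 (valence 4) → 3 H
  atom 2: C, bond orders sum to 2 (valence 4) → 2 H
  atom 3: C, bond orders sum to 2 (valence 4) → 2 H
  atom 4: C, bond orders sum to 2 (valence 4) → 2 H
  atom 5: C, bond orders sum to 2 (valence 4) → 2 H
  atom 6: C, bond orders sum to 3 (valence 4) → 1 H
  atom 7: F (halogen, monovalent) → 0 H
  atom 8: aromatic c, 3 neighbours → 0 H
  atom 9: aromatic c, 3 neighbours → 0 H
  atom 10: N, bond orders sum to 1 (valence 3) → 2 H
  atom 11: aromatic c, 2 neighbours → 1 H
  atom 12: aromatic c, 2 neighbours → 1 H
  atom 13: aromatic c, 3 neighbours → 0 H
  atom 14: Cl (halogen, monovalent) → 0 H
  atom 15: aromatic c, 2 neighbours → 1 H
Totals → C:12, H:17, Cl:1, F:1, N:1.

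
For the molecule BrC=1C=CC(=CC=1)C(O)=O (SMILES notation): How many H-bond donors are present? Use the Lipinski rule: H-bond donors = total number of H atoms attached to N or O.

Donors: find every N or O and count the H atoms it carries.
  atom 9 (O): bond orders sum to 1 → 1 H
  atom 10 (O): bond orders sum to 2 → 0 H
Lipinski HBD = 1.

1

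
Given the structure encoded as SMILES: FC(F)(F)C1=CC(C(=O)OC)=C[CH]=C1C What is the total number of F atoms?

3

Scan the SMILES for F atoms (remember two-letter symbols like Cl and Br are single atoms).
Fluorine count: 3.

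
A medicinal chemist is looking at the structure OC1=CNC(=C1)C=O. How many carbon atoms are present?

Count every carbon token in the SMILES (each C, including those in ring-closure positions and inside branches).
Carbon count: 5.

5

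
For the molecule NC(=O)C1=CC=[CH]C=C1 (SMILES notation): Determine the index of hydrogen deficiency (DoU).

Degree of unsaturation = (number of rings) + (number of π bonds).
Ring closures in the SMILES: 1.
π bonds: 4 double bonds (each 1 DoU) → 4 DoU from unsaturation.
Total DoU = 1 + 4 = 5.

5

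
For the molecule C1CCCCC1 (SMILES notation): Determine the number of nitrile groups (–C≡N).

Scan the SMILES for the nitrile motif — none present.

0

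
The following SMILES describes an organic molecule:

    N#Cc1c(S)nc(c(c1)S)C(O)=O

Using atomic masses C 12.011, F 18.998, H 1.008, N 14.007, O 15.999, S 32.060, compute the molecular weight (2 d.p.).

First, the molecular formula is C7H4N2O2S2 (counting implicit H from valence).
  C: 7 × 12.011 = 84.077
  H: 4 × 1.008 = 4.032
  N: 2 × 14.007 = 28.014
  O: 2 × 15.999 = 31.998
  S: 2 × 32.060 = 64.120
Sum: 7×12.011 + 4×1.008 + 2×14.007 + 2×15.999 + 2×32.060 = 212.241 → 212.24 g/mol.

212.24 g/mol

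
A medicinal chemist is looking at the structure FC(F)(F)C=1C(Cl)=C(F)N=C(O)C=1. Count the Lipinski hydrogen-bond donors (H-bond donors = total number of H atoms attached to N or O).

1

Donors: find every N or O and count the H atoms it carries.
  atom 10 (N): bond orders sum to 3 → 0 H
  atom 12 (O): bond orders sum to 1 → 1 H
Lipinski HBD = 1.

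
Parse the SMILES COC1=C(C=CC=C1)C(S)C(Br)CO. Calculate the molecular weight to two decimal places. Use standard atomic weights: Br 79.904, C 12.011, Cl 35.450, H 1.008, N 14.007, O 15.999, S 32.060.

277.18 g/mol

First, the molecular formula is C10H13BrO2S (counting implicit H from valence).
  Br: 1 × 79.904 = 79.904
  C: 10 × 12.011 = 120.110
  H: 13 × 1.008 = 13.104
  O: 2 × 15.999 = 31.998
  S: 1 × 32.060 = 32.060
Sum: 1×79.904 + 10×12.011 + 13×1.008 + 2×15.999 + 1×32.060 = 277.176 → 277.18 g/mol.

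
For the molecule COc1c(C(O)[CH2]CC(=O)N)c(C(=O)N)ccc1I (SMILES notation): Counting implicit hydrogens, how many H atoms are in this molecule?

Walk through each heavy atom and fill implicit hydrogens from standard valence (C 4, N 3, O 2, S 2, halogen 1); for lowercase aromatic atoms, an aromatic c carries 1 H when it has two neighbours and 0 H with three, and aromatic n carries 0 H:
  atom 1: C, bond orders sum to 1 (valence 4) → 3 H
  atom 2: O, bond orders sum to 2 (valence 2) → 0 H
  atom 3: aromatic c, 3 neighbours → 0 H
  atom 4: aromatic c, 3 neighbours → 0 H
  atom 5: C, bond orders sum to 3 (valence 4) → 1 H
  atom 6: O, bond orders sum to 1 (valence 2) → 1 H
  atom 7: C with explicit H count 2
  atom 8: C, bond orders sum to 2 (valence 4) → 2 H
  atom 9: C, bond orders sum to 4 (valence 4) → 0 H
  atom 10: O, bond orders sum to 2 (valence 2) → 0 H
  atom 11: N, bond orders sum to 1 (valence 3) → 2 H
  atom 12: aromatic c, 3 neighbours → 0 H
  atom 13: C, bond orders sum to 4 (valence 4) → 0 H
  atom 14: O, bond orders sum to 2 (valence 2) → 0 H
  atom 15: N, bond orders sum to 1 (valence 3) → 2 H
  atom 16: aromatic c, 2 neighbours → 1 H
  atom 17: aromatic c, 2 neighbours → 1 H
  atom 18: aromatic c, 3 neighbours → 0 H
  atom 19: I (halogen, monovalent) → 0 H
Total hydrogens: 15.

15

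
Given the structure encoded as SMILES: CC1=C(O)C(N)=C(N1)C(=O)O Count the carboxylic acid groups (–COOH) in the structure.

The carboxylic acid motif appears at heavy-atom position 9 in the SMILES.
Other groups present: 1 hydroxyl, 1 primary amine.
Carboxylic acid count: 1.

1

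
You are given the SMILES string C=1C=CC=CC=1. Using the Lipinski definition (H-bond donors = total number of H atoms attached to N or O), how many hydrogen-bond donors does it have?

Donors: find every N or O and count the H atoms it carries.
  (no N or O atoms present)
Lipinski HBD = 0.

0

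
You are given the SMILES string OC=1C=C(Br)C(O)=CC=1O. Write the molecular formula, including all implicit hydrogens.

C6H5BrO3

Walk through each heavy atom and fill implicit hydrogens from standard valence (C 4, N 3, O 2, S 2, halogen 1):
  atom 1: O, bond orders sum to 1 (valence 2) → 1 H
  atom 2: C, bond orders sum to 4 (valence 4) → 0 H
  atom 3: C, bond orders sum to 3 (valence 4) → 1 H
  atom 4: C, bond orders sum to 4 (valence 4) → 0 H
  atom 5: Br (halogen, monovalent) → 0 H
  atom 6: C, bond orders sum to 4 (valence 4) → 0 H
  atom 7: O, bond orders sum to 1 (valence 2) → 1 H
  atom 8: C, bond orders sum to 3 (valence 4) → 1 H
  atom 9: C, bond orders sum to 4 (valence 4) → 0 H
  atom 10: O, bond orders sum to 1 (valence 2) → 1 H
Totals → C:6, H:5, Br:1, O:3.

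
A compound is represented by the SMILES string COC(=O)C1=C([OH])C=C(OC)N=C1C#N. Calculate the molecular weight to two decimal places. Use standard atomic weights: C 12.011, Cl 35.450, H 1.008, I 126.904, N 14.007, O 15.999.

208.17 g/mol

First, the molecular formula is C9H8N2O4 (counting implicit H from valence).
  C: 9 × 12.011 = 108.099
  H: 8 × 1.008 = 8.064
  N: 2 × 14.007 = 28.014
  O: 4 × 15.999 = 63.996
Sum: 9×12.011 + 8×1.008 + 2×14.007 + 4×15.999 = 208.173 → 208.17 g/mol.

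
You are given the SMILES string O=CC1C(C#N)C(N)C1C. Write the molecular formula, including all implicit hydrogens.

Walk through each heavy atom and fill implicit hydrogens from standard valence (C 4, N 3, O 2, S 2, halogen 1):
  atom 1: O, bond orders sum to 2 (valence 2) → 0 H
  atom 2: C, bond orders sum to 3 (valence 4) → 1 H
  atom 3: C, bond orders sum to 3 (valence 4) → 1 H
  atom 4: C, bond orders sum to 3 (valence 4) → 1 H
  atom 5: C, bond orders sum to 4 (valence 4) → 0 H
  atom 6: N, bond orders sum to 3 (valence 3) → 0 H
  atom 7: C, bond orders sum to 3 (valence 4) → 1 H
  atom 8: N, bond orders sum to 1 (valence 3) → 2 H
  atom 9: C, bond orders sum to 3 (valence 4) → 1 H
  atom 10: C, bond orders sum to 1 (valence 4) → 3 H
Totals → C:7, H:10, N:2, O:1.
In Hill order: C7H10N2O.

C7H10N2O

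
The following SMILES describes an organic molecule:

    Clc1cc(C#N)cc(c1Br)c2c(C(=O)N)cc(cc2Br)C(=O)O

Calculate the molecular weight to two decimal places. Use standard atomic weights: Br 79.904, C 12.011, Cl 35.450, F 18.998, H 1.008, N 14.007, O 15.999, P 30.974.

First, the molecular formula is C15H7Br2ClN2O3 (counting implicit H from valence).
  Br: 2 × 79.904 = 159.808
  C: 15 × 12.011 = 180.165
  Cl: 1 × 35.450 = 35.450
  H: 7 × 1.008 = 7.056
  N: 2 × 14.007 = 28.014
  O: 3 × 15.999 = 47.997
Sum: 2×79.904 + 15×12.011 + 1×35.450 + 7×1.008 + 2×14.007 + 3×15.999 = 458.490 → 458.49 g/mol.

458.49 g/mol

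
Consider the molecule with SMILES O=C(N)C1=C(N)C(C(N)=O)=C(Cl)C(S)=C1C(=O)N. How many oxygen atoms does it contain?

3

Scan the SMILES for O atoms (remember two-letter symbols like Cl and Br are single atoms).
Oxygen count: 3.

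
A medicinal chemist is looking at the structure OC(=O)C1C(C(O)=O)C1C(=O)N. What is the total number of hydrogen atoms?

7

Walk through each heavy atom and fill implicit hydrogens from standard valence (C 4, N 3, O 2, S 2, halogen 1):
  atom 1: O, bond orders sum to 1 (valence 2) → 1 H
  atom 2: C, bond orders sum to 4 (valence 4) → 0 H
  atom 3: O, bond orders sum to 2 (valence 2) → 0 H
  atom 4: C, bond orders sum to 3 (valence 4) → 1 H
  atom 5: C, bond orders sum to 3 (valence 4) → 1 H
  atom 6: C, bond orders sum to 4 (valence 4) → 0 H
  atom 7: O, bond orders sum to 1 (valence 2) → 1 H
  atom 8: O, bond orders sum to 2 (valence 2) → 0 H
  atom 9: C, bond orders sum to 3 (valence 4) → 1 H
  atom 10: C, bond orders sum to 4 (valence 4) → 0 H
  atom 11: O, bond orders sum to 2 (valence 2) → 0 H
  atom 12: N, bond orders sum to 1 (valence 3) → 2 H
Total hydrogens: 7.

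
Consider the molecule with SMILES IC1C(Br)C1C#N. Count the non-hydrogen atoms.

7

Every atom symbol written in the SMILES (organic subset) is one heavy atom; implicit H are not written.
Heavy atoms by element → Br:1, C:4, I:1, N:1.
Total: 7.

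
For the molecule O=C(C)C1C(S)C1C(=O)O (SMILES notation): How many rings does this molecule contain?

1

In SMILES, each pair of matching ring-closure digits denotes one ring-closing bond; the number of such bonds equals the number of independent rings.
Ring-closure bonds here: 1.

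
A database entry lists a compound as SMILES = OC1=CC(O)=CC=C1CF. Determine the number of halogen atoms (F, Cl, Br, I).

Halogen atoms appear at heavy-atom position 10 (1×F).
Other groups present: 2 hydroxyl.
Halogen count: 1.

1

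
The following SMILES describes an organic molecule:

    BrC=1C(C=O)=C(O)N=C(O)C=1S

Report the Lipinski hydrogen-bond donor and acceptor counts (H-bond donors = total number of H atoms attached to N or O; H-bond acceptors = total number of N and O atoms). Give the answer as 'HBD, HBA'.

Donors: find every N or O and count the H atoms it carries.
  atom 5 (O): bond orders sum to 2 → 0 H
  atom 7 (O): bond orders sum to 1 → 1 H
  atom 8 (N): bond orders sum to 3 → 0 H
  atom 10 (O): bond orders sum to 1 → 1 H
Lipinski HBD = 2.
Acceptors: N atoms = 1, O atoms = 3 → HBA = 4.

2, 4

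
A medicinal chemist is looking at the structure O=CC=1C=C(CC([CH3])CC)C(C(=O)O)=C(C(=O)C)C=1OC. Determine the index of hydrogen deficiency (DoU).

7

Molecular formula: C16H20O5.
DoU = (2C + 2 + N − H − X) / 2, where X is the halogen count and O/S are ignored.
    = (2·16 + 2 + 0 − 20 − 0) / 2 = 14 / 2 = 7.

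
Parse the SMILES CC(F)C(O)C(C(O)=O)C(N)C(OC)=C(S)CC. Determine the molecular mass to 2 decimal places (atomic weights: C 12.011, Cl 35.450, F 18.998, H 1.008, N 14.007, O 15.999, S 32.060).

281.34 g/mol

First, the molecular formula is C11H20FNO4S (counting implicit H from valence).
  C: 11 × 12.011 = 132.121
  F: 1 × 18.998 = 18.998
  H: 20 × 1.008 = 20.160
  N: 1 × 14.007 = 14.007
  O: 4 × 15.999 = 63.996
  S: 1 × 32.060 = 32.060
Sum: 11×12.011 + 1×18.998 + 20×1.008 + 1×14.007 + 4×15.999 + 1×32.060 = 281.342 → 281.34 g/mol.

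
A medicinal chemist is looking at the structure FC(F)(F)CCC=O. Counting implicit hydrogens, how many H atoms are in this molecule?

Walk through each heavy atom and fill implicit hydrogens from standard valence (C 4, N 3, O 2, S 2, halogen 1):
  atom 1: F (halogen, monovalent) → 0 H
  atom 2: C, bond orders sum to 4 (valence 4) → 0 H
  atom 3: F (halogen, monovalent) → 0 H
  atom 4: F (halogen, monovalent) → 0 H
  atom 5: C, bond orders sum to 2 (valence 4) → 2 H
  atom 6: C, bond orders sum to 2 (valence 4) → 2 H
  atom 7: C, bond orders sum to 3 (valence 4) → 1 H
  atom 8: O, bond orders sum to 2 (valence 2) → 0 H
Total hydrogens: 5.

5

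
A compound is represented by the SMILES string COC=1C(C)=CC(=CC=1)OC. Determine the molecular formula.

Walk through each heavy atom and fill implicit hydrogens from standard valence (C 4, N 3, O 2, S 2, halogen 1):
  atom 1: C, bond orders sum to 1 (valence 4) → 3 H
  atom 2: O, bond orders sum to 2 (valence 2) → 0 H
  atom 3: C, bond orders sum to 4 (valence 4) → 0 H
  atom 4: C, bond orders sum to 4 (valence 4) → 0 H
  atom 5: C, bond orders sum to 1 (valence 4) → 3 H
  atom 6: C, bond orders sum to 3 (valence 4) → 1 H
  atom 7: C, bond orders sum to 4 (valence 4) → 0 H
  atom 8: C, bond orders sum to 3 (valence 4) → 1 H
  atom 9: C, bond orders sum to 3 (valence 4) → 1 H
  atom 10: O, bond orders sum to 2 (valence 2) → 0 H
  atom 11: C, bond orders sum to 1 (valence 4) → 3 H
Totals → C:9, H:12, O:2.

C9H12O2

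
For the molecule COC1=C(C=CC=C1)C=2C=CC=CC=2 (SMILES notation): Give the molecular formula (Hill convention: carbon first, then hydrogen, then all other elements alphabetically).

Walk through each heavy atom and fill implicit hydrogens from standard valence (C 4, N 3, O 2, S 2, halogen 1):
  atom 1: C, bond orders sum to 1 (valence 4) → 3 H
  atom 2: O, bond orders sum to 2 (valence 2) → 0 H
  atom 3: C, bond orders sum to 4 (valence 4) → 0 H
  atom 4: C, bond orders sum to 4 (valence 4) → 0 H
  atom 5: C, bond orders sum to 3 (valence 4) → 1 H
  atom 6: C, bond orders sum to 3 (valence 4) → 1 H
  atom 7: C, bond orders sum to 3 (valence 4) → 1 H
  atom 8: C, bond orders sum to 3 (valence 4) → 1 H
  atom 9: C, bond orders sum to 4 (valence 4) → 0 H
  atom 10: C, bond orders sum to 3 (valence 4) → 1 H
  atom 11: C, bond orders sum to 3 (valence 4) → 1 H
  atom 12: C, bond orders sum to 3 (valence 4) → 1 H
  atom 13: C, bond orders sum to 3 (valence 4) → 1 H
  atom 14: C, bond orders sum to 3 (valence 4) → 1 H
Totals → C:13, H:12, O:1.
In Hill order: C13H12O.

C13H12O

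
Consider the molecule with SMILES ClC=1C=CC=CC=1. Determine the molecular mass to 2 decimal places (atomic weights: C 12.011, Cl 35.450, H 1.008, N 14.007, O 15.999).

112.56 g/mol

First, the molecular formula is C6H5Cl (counting implicit H from valence).
  C: 6 × 12.011 = 72.066
  Cl: 1 × 35.450 = 35.450
  H: 5 × 1.008 = 5.040
Sum: 6×12.011 + 1×35.450 + 5×1.008 = 112.556 → 112.56 g/mol.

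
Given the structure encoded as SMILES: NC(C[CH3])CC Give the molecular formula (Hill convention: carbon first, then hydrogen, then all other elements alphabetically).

Walk through each heavy atom and fill implicit hydrogens from standard valence (C 4, N 3, O 2, S 2, halogen 1):
  atom 1: N, bond orders sum to 1 (valence 3) → 2 H
  atom 2: C, bond orders sum to 3 (valence 4) → 1 H
  atom 3: C, bond orders sum to 2 (valence 4) → 2 H
  atom 4: C with explicit H count 3
  atom 5: C, bond orders sum to 2 (valence 4) → 2 H
  atom 6: C, bond orders sum to 1 (valence 4) → 3 H
Totals → C:5, H:13, N:1.
In Hill order: C5H13N.

C5H13N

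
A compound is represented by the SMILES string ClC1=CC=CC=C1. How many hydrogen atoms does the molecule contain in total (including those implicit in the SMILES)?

Walk through each heavy atom and fill implicit hydrogens from standard valence (C 4, N 3, O 2, S 2, halogen 1):
  atom 1: Cl (halogen, monovalent) → 0 H
  atom 2: C, bond orders sum to 4 (valence 4) → 0 H
  atom 3: C, bond orders sum to 3 (valence 4) → 1 H
  atom 4: C, bond orders sum to 3 (valence 4) → 1 H
  atom 5: C, bond orders sum to 3 (valence 4) → 1 H
  atom 6: C, bond orders sum to 3 (valence 4) → 1 H
  atom 7: C, bond orders sum to 3 (valence 4) → 1 H
Total hydrogens: 5.

5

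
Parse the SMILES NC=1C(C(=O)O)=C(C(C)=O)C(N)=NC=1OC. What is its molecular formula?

C9H11N3O4

Walk through each heavy atom and fill implicit hydrogens from standard valence (C 4, N 3, O 2, S 2, halogen 1):
  atom 1: N, bond orders sum to 1 (valence 3) → 2 H
  atom 2: C, bond orders sum to 4 (valence 4) → 0 H
  atom 3: C, bond orders sum to 4 (valence 4) → 0 H
  atom 4: C, bond orders sum to 4 (valence 4) → 0 H
  atom 5: O, bond orders sum to 2 (valence 2) → 0 H
  atom 6: O, bond orders sum to 1 (valence 2) → 1 H
  atom 7: C, bond orders sum to 4 (valence 4) → 0 H
  atom 8: C, bond orders sum to 4 (valence 4) → 0 H
  atom 9: C, bond orders sum to 1 (valence 4) → 3 H
  atom 10: O, bond orders sum to 2 (valence 2) → 0 H
  atom 11: C, bond orders sum to 4 (valence 4) → 0 H
  atom 12: N, bond orders sum to 1 (valence 3) → 2 H
  atom 13: N, bond orders sum to 3 (valence 3) → 0 H
  atom 14: C, bond orders sum to 4 (valence 4) → 0 H
  atom 15: O, bond orders sum to 2 (valence 2) → 0 H
  atom 16: C, bond orders sum to 1 (valence 4) → 3 H
Totals → C:9, H:11, N:3, O:4.
In Hill order: C9H11N3O4.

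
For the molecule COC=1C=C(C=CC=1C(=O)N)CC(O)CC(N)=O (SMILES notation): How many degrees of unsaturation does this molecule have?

6

Molecular formula: C12H16N2O4.
DoU = (2C + 2 + N − H − X) / 2, where X is the halogen count and O/S are ignored.
    = (2·12 + 2 + 2 − 16 − 0) / 2 = 12 / 2 = 6.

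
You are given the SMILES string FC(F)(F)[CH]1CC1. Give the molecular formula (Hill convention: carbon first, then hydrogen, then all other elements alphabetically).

C4H5F3

Walk through each heavy atom and fill implicit hydrogens from standard valence (C 4, N 3, O 2, S 2, halogen 1):
  atom 1: F (halogen, monovalent) → 0 H
  atom 2: C, bond orders sum to 4 (valence 4) → 0 H
  atom 3: F (halogen, monovalent) → 0 H
  atom 4: F (halogen, monovalent) → 0 H
  atom 5: C with explicit H count 1
  atom 6: C, bond orders sum to 2 (valence 4) → 2 H
  atom 7: C, bond orders sum to 2 (valence 4) → 2 H
Totals → C:4, H:5, F:3.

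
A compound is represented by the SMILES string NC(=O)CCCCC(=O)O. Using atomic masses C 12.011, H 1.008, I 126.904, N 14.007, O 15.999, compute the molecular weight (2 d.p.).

145.16 g/mol

First, the molecular formula is C6H11NO3 (counting implicit H from valence).
  C: 6 × 12.011 = 72.066
  H: 11 × 1.008 = 11.088
  N: 1 × 14.007 = 14.007
  O: 3 × 15.999 = 47.997
Sum: 6×12.011 + 11×1.008 + 1×14.007 + 3×15.999 = 145.158 → 145.16 g/mol.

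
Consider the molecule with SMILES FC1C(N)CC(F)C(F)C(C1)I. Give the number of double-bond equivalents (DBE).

Degree of unsaturation = (number of rings) + (number of π bonds).
Ring closures in the SMILES: 1.
π bonds: none → 0 DoU from unsaturation.
Total DoU = 1 + 0 = 1.

1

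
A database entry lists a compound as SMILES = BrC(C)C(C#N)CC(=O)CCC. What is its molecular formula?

C9H14BrNO

Walk through each heavy atom and fill implicit hydrogens from standard valence (C 4, N 3, O 2, S 2, halogen 1):
  atom 1: Br (halogen, monovalent) → 0 H
  atom 2: C, bond orders sum to 3 (valence 4) → 1 H
  atom 3: C, bond orders sum to 1 (valence 4) → 3 H
  atom 4: C, bond orders sum to 3 (valence 4) → 1 H
  atom 5: C, bond orders sum to 4 (valence 4) → 0 H
  atom 6: N, bond orders sum to 3 (valence 3) → 0 H
  atom 7: C, bond orders sum to 2 (valence 4) → 2 H
  atom 8: C, bond orders sum to 4 (valence 4) → 0 H
  atom 9: O, bond orders sum to 2 (valence 2) → 0 H
  atom 10: C, bond orders sum to 2 (valence 4) → 2 H
  atom 11: C, bond orders sum to 2 (valence 4) → 2 H
  atom 12: C, bond orders sum to 1 (valence 4) → 3 H
Totals → C:9, H:14, Br:1, N:1, O:1.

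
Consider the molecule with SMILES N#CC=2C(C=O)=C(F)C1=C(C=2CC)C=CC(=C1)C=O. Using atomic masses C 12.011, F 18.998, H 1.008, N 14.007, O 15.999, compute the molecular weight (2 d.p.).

First, the molecular formula is C15H10FNO2 (counting implicit H from valence).
  C: 15 × 12.011 = 180.165
  F: 1 × 18.998 = 18.998
  H: 10 × 1.008 = 10.080
  N: 1 × 14.007 = 14.007
  O: 2 × 15.999 = 31.998
Sum: 15×12.011 + 1×18.998 + 10×1.008 + 1×14.007 + 2×15.999 = 255.248 → 255.25 g/mol.

255.25 g/mol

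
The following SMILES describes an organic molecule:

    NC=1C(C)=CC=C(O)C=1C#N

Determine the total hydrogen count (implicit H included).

8

Walk through each heavy atom and fill implicit hydrogens from standard valence (C 4, N 3, O 2, S 2, halogen 1):
  atom 1: N, bond orders sum to 1 (valence 3) → 2 H
  atom 2: C, bond orders sum to 4 (valence 4) → 0 H
  atom 3: C, bond orders sum to 4 (valence 4) → 0 H
  atom 4: C, bond orders sum to 1 (valence 4) → 3 H
  atom 5: C, bond orders sum to 3 (valence 4) → 1 H
  atom 6: C, bond orders sum to 3 (valence 4) → 1 H
  atom 7: C, bond orders sum to 4 (valence 4) → 0 H
  atom 8: O, bond orders sum to 1 (valence 2) → 1 H
  atom 9: C, bond orders sum to 4 (valence 4) → 0 H
  atom 10: C, bond orders sum to 4 (valence 4) → 0 H
  atom 11: N, bond orders sum to 3 (valence 3) → 0 H
Total hydrogens: 8.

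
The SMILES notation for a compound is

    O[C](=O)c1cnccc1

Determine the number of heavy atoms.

Every atom symbol written in the SMILES (organic subset) is one heavy atom; implicit H are not written.
Heavy atoms by element → C:6, N:1, O:2.
Total: 9.

9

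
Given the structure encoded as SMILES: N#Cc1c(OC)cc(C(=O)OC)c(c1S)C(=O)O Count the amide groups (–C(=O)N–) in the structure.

0

Scan the SMILES for the amide motif — none present.
Groups that are present: 1 carboxylic acid, 1 ester, 1 ether, 1 nitrile, 1 thiol.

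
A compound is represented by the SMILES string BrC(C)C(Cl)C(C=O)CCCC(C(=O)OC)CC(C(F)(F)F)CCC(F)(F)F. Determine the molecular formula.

Walk through each heavy atom and fill implicit hydrogens from standard valence (C 4, N 3, O 2, S 2, halogen 1):
  atom 1: Br (halogen, monovalent) → 0 H
  atom 2: C, bond orders sum to 3 (valence 4) → 1 H
  atom 3: C, bond orders sum to 1 (valence 4) → 3 H
  atom 4: C, bond orders sum to 3 (valence 4) → 1 H
  atom 5: Cl (halogen, monovalent) → 0 H
  atom 6: C, bond orders sum to 3 (valence 4) → 1 H
  atom 7: C, bond orders sum to 3 (valence 4) → 1 H
  atom 8: O, bond orders sum to 2 (valence 2) → 0 H
  atom 9: C, bond orders sum to 2 (valence 4) → 2 H
  atom 10: C, bond orders sum to 2 (valence 4) → 2 H
  atom 11: C, bond orders sum to 2 (valence 4) → 2 H
  atom 12: C, bond orders sum to 3 (valence 4) → 1 H
  atom 13: C, bond orders sum to 4 (valence 4) → 0 H
  atom 14: O, bond orders sum to 2 (valence 2) → 0 H
  atom 15: O, bond orders sum to 2 (valence 2) → 0 H
  atom 16: C, bond orders sum to 1 (valence 4) → 3 H
  atom 17: C, bond orders sum to 2 (valence 4) → 2 H
  atom 18: C, bond orders sum to 3 (valence 4) → 1 H
  atom 19: C, bond orders sum to 4 (valence 4) → 0 H
  atom 20: F (halogen, monovalent) → 0 H
  atom 21: F (halogen, monovalent) → 0 H
  atom 22: F (halogen, monovalent) → 0 H
  atom 23: C, bond orders sum to 2 (valence 4) → 2 H
  atom 24: C, bond orders sum to 2 (valence 4) → 2 H
  atom 25: C, bond orders sum to 4 (valence 4) → 0 H
  atom 26: F (halogen, monovalent) → 0 H
  atom 27: F (halogen, monovalent) → 0 H
  atom 28: F (halogen, monovalent) → 0 H
Totals → C:17, H:24, Br:1, Cl:1, F:6, O:3.
In Hill order: C17H24BrClF6O3.

C17H24BrClF6O3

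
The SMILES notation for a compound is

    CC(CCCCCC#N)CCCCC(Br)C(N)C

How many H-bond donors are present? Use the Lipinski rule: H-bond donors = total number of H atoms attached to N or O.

Donors: find every N or O and count the H atoms it carries.
  atom 9 (N): bond orders sum to 3 → 0 H
  atom 17 (N): bond orders sum to 1 → 2 H
Lipinski HBD = 2.

2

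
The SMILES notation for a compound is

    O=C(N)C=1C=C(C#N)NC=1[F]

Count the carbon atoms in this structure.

6

Count every carbon token in the SMILES (each C, including those in ring-closure positions and inside branches).
Carbon count: 6.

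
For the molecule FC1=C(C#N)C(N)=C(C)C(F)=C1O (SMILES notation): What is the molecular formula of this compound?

Walk through each heavy atom and fill implicit hydrogens from standard valence (C 4, N 3, O 2, S 2, halogen 1):
  atom 1: F (halogen, monovalent) → 0 H
  atom 2: C, bond orders sum to 4 (valence 4) → 0 H
  atom 3: C, bond orders sum to 4 (valence 4) → 0 H
  atom 4: C, bond orders sum to 4 (valence 4) → 0 H
  atom 5: N, bond orders sum to 3 (valence 3) → 0 H
  atom 6: C, bond orders sum to 4 (valence 4) → 0 H
  atom 7: N, bond orders sum to 1 (valence 3) → 2 H
  atom 8: C, bond orders sum to 4 (valence 4) → 0 H
  atom 9: C, bond orders sum to 1 (valence 4) → 3 H
  atom 10: C, bond orders sum to 4 (valence 4) → 0 H
  atom 11: F (halogen, monovalent) → 0 H
  atom 12: C, bond orders sum to 4 (valence 4) → 0 H
  atom 13: O, bond orders sum to 1 (valence 2) → 1 H
Totals → C:8, H:6, F:2, N:2, O:1.

C8H6F2N2O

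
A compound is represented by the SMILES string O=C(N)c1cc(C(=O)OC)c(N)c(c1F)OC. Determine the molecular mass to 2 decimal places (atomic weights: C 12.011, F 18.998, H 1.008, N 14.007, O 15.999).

First, the molecular formula is C10H11FN2O4 (counting implicit H from valence).
  C: 10 × 12.011 = 120.110
  F: 1 × 18.998 = 18.998
  H: 11 × 1.008 = 11.088
  N: 2 × 14.007 = 28.014
  O: 4 × 15.999 = 63.996
Sum: 10×12.011 + 1×18.998 + 11×1.008 + 2×14.007 + 4×15.999 = 242.206 → 242.21 g/mol.

242.21 g/mol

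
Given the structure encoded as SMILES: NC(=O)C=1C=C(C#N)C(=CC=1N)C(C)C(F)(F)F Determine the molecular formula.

C11H10F3N3O

Walk through each heavy atom and fill implicit hydrogens from standard valence (C 4, N 3, O 2, S 2, halogen 1):
  atom 1: N, bond orders sum to 1 (valence 3) → 2 H
  atom 2: C, bond orders sum to 4 (valence 4) → 0 H
  atom 3: O, bond orders sum to 2 (valence 2) → 0 H
  atom 4: C, bond orders sum to 4 (valence 4) → 0 H
  atom 5: C, bond orders sum to 3 (valence 4) → 1 H
  atom 6: C, bond orders sum to 4 (valence 4) → 0 H
  atom 7: C, bond orders sum to 4 (valence 4) → 0 H
  atom 8: N, bond orders sum to 3 (valence 3) → 0 H
  atom 9: C, bond orders sum to 4 (valence 4) → 0 H
  atom 10: C, bond orders sum to 3 (valence 4) → 1 H
  atom 11: C, bond orders sum to 4 (valence 4) → 0 H
  atom 12: N, bond orders sum to 1 (valence 3) → 2 H
  atom 13: C, bond orders sum to 3 (valence 4) → 1 H
  atom 14: C, bond orders sum to 1 (valence 4) → 3 H
  atom 15: C, bond orders sum to 4 (valence 4) → 0 H
  atom 16: F (halogen, monovalent) → 0 H
  atom 17: F (halogen, monovalent) → 0 H
  atom 18: F (halogen, monovalent) → 0 H
Totals → C:11, H:10, F:3, N:3, O:1.
In Hill order: C11H10F3N3O.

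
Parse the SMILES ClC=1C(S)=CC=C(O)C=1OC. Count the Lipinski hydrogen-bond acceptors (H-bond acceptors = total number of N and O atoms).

2

N atoms: 0; O atoms: 2.
Lipinski HBA = 0 + 2 = 2.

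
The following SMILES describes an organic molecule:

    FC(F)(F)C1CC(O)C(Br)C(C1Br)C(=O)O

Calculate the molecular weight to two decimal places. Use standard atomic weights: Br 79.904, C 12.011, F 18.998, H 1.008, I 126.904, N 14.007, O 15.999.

369.96 g/mol

First, the molecular formula is C8H9Br2F3O3 (counting implicit H from valence).
  Br: 2 × 79.904 = 159.808
  C: 8 × 12.011 = 96.088
  F: 3 × 18.998 = 56.994
  H: 9 × 1.008 = 9.072
  O: 3 × 15.999 = 47.997
Sum: 2×79.904 + 8×12.011 + 3×18.998 + 9×1.008 + 3×15.999 = 369.959 → 369.96 g/mol.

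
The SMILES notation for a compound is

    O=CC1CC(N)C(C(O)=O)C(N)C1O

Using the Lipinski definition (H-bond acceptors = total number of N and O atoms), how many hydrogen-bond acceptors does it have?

6

N atoms: 2; O atoms: 4.
Lipinski HBA = 2 + 4 = 6.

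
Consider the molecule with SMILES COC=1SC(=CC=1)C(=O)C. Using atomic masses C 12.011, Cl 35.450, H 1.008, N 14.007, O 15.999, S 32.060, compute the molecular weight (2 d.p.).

156.20 g/mol

First, the molecular formula is C7H8O2S (counting implicit H from valence).
  C: 7 × 12.011 = 84.077
  H: 8 × 1.008 = 8.064
  O: 2 × 15.999 = 31.998
  S: 1 × 32.060 = 32.060
Sum: 7×12.011 + 8×1.008 + 2×15.999 + 1×32.060 = 156.199 → 156.20 g/mol.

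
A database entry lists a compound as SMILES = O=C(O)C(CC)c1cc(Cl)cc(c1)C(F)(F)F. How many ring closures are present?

1

In SMILES, each pair of matching ring-closure digits denotes one ring-closing bond; the number of such bonds equals the number of independent rings.
Ring-closure bonds here: 1.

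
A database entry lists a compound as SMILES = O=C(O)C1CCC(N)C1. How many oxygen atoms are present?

Scan the SMILES for O atoms (remember two-letter symbols like Cl and Br are single atoms).
Oxygen count: 2.

2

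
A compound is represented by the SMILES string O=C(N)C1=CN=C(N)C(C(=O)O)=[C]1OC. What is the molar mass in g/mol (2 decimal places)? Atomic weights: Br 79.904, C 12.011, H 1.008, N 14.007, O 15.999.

First, the molecular formula is C8H9N3O4 (counting implicit H from valence).
  C: 8 × 12.011 = 96.088
  H: 9 × 1.008 = 9.072
  N: 3 × 14.007 = 42.021
  O: 4 × 15.999 = 63.996
Sum: 8×12.011 + 9×1.008 + 3×14.007 + 4×15.999 = 211.177 → 211.18 g/mol.

211.18 g/mol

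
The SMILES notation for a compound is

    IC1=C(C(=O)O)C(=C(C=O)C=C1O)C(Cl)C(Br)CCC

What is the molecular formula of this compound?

C13H13BrClIO4

Walk through each heavy atom and fill implicit hydrogens from standard valence (C 4, N 3, O 2, S 2, halogen 1):
  atom 1: I (halogen, monovalent) → 0 H
  atom 2: C, bond orders sum to 4 (valence 4) → 0 H
  atom 3: C, bond orders sum to 4 (valence 4) → 0 H
  atom 4: C, bond orders sum to 4 (valence 4) → 0 H
  atom 5: O, bond orders sum to 2 (valence 2) → 0 H
  atom 6: O, bond orders sum to 1 (valence 2) → 1 H
  atom 7: C, bond orders sum to 4 (valence 4) → 0 H
  atom 8: C, bond orders sum to 4 (valence 4) → 0 H
  atom 9: C, bond orders sum to 3 (valence 4) → 1 H
  atom 10: O, bond orders sum to 2 (valence 2) → 0 H
  atom 11: C, bond orders sum to 3 (valence 4) → 1 H
  atom 12: C, bond orders sum to 4 (valence 4) → 0 H
  atom 13: O, bond orders sum to 1 (valence 2) → 1 H
  atom 14: C, bond orders sum to 3 (valence 4) → 1 H
  atom 15: Cl (halogen, monovalent) → 0 H
  atom 16: C, bond orders sum to 3 (valence 4) → 1 H
  atom 17: Br (halogen, monovalent) → 0 H
  atom 18: C, bond orders sum to 2 (valence 4) → 2 H
  atom 19: C, bond orders sum to 2 (valence 4) → 2 H
  atom 20: C, bond orders sum to 1 (valence 4) → 3 H
Totals → C:13, H:13, Br:1, Cl:1, I:1, O:4.
In Hill order: C13H13BrClIO4.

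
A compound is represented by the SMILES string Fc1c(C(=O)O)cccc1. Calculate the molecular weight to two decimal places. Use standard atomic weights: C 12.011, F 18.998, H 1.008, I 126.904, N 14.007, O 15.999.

First, the molecular formula is C7H5FO2 (counting implicit H from valence).
  C: 7 × 12.011 = 84.077
  F: 1 × 18.998 = 18.998
  H: 5 × 1.008 = 5.040
  O: 2 × 15.999 = 31.998
Sum: 7×12.011 + 1×18.998 + 5×1.008 + 2×15.999 = 140.113 → 140.11 g/mol.

140.11 g/mol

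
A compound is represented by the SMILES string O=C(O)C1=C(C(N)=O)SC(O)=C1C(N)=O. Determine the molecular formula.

C7H6N2O5S

Walk through each heavy atom and fill implicit hydrogens from standard valence (C 4, N 3, O 2, S 2, halogen 1):
  atom 1: O, bond orders sum to 2 (valence 2) → 0 H
  atom 2: C, bond orders sum to 4 (valence 4) → 0 H
  atom 3: O, bond orders sum to 1 (valence 2) → 1 H
  atom 4: C, bond orders sum to 4 (valence 4) → 0 H
  atom 5: C, bond orders sum to 4 (valence 4) → 0 H
  atom 6: C, bond orders sum to 4 (valence 4) → 0 H
  atom 7: N, bond orders sum to 1 (valence 3) → 2 H
  atom 8: O, bond orders sum to 2 (valence 2) → 0 H
  atom 9: S, bond orders sum to 2 (valence 2) → 0 H
  atom 10: C, bond orders sum to 4 (valence 4) → 0 H
  atom 11: O, bond orders sum to 1 (valence 2) → 1 H
  atom 12: C, bond orders sum to 4 (valence 4) → 0 H
  atom 13: C, bond orders sum to 4 (valence 4) → 0 H
  atom 14: N, bond orders sum to 1 (valence 3) → 2 H
  atom 15: O, bond orders sum to 2 (valence 2) → 0 H
Totals → C:7, H:6, N:2, O:5, S:1.
In Hill order: C7H6N2O5S.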